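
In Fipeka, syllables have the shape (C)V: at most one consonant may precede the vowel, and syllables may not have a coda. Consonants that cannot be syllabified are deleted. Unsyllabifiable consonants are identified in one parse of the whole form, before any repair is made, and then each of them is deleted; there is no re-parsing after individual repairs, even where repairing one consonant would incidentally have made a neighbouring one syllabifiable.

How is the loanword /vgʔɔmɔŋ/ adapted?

ʔɔmɔ

Syllabifying with onset maximization leaves /v/, /g/, /ŋ/ stranded (no codas are permitted; onsets are limited to one consonant).
Deletion applies to /v/, /g/, /ŋ/.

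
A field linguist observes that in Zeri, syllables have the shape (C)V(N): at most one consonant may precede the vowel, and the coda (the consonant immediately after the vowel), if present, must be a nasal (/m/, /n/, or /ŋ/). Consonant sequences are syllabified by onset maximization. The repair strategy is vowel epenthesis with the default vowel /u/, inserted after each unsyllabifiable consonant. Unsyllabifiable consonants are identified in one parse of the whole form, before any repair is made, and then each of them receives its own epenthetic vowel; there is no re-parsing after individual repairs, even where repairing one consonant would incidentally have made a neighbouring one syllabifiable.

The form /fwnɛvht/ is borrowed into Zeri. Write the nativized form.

The consonants /f/, /w/, /v/, /h/, /t/ cannot be parsed into a legal (C)V(N) syllable (only a nasal (/m/, /n/, or /ŋ/) is licensed in coda position; onsets are limited to one consonant).
Epenthesis after each stranded consonant: /f/ → /fu/, /w/ → /wu/, /v/ → /vu/, /h/ → /hu/, /t/ → /tu/.

fuwunɛvuhutu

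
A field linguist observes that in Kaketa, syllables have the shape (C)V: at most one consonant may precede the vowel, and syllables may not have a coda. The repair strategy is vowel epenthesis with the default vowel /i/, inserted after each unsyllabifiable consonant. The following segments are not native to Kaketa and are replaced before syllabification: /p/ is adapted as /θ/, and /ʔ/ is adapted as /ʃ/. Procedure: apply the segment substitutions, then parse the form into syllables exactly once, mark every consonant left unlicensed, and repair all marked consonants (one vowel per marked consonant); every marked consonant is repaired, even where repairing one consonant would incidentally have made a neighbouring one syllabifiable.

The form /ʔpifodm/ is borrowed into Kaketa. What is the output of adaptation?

ʃiθifodimi

Substitution: /ʔ/ → /ʃ/, /p/ → /θ/, giving /ʃθifodm/.
Under (C)V, the unsyllabifiable consonants are /ʃ/, /d/, /m/ (no codas are permitted; onsets are limited to one consonant).
Each unlicensed consonant becomes the onset of a new syllable: /ʃ/ → /ʃi/, /d/ → /di/, /m/ → /mi/.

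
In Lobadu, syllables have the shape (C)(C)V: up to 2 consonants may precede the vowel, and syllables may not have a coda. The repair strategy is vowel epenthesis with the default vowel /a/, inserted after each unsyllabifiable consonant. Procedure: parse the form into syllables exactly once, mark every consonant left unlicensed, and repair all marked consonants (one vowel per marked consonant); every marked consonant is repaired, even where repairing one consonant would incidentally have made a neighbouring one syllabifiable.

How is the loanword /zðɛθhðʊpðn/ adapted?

Under (C)(C)V, the unsyllabifiable consonants are /θ/, /p/, /ð/, /n/ (no codas are permitted; onsets may contain at most 2 consonants).
Epenthesis after each stranded consonant: /θ/ → /θa/, /p/ → /pa/, /ð/ → /ða/, /n/ → /na/.

zðɛθahðʊpaðana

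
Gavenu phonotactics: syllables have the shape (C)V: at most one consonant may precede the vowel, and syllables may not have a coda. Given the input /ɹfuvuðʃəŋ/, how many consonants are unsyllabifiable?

3

Under (C)V, the unsyllabifiable consonants are /ɹ/, /ð/, /ŋ/ (no codas are permitted; onsets are limited to one consonant).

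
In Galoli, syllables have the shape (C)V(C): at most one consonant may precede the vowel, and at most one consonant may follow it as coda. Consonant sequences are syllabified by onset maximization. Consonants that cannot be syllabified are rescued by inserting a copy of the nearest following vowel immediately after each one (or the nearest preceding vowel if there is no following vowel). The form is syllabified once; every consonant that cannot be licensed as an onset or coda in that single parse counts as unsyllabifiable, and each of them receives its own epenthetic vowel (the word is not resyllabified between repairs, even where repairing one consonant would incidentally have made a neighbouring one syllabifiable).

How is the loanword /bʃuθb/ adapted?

Under (C)V(C), the unsyllabifiable consonants are /b/, /b/ (at most one coda consonant is licensed; onsets are limited to one consonant).
Inserting the epenthetic vowel yields /b/ → /bu/, /b/ → /bu/.

buʃuθbu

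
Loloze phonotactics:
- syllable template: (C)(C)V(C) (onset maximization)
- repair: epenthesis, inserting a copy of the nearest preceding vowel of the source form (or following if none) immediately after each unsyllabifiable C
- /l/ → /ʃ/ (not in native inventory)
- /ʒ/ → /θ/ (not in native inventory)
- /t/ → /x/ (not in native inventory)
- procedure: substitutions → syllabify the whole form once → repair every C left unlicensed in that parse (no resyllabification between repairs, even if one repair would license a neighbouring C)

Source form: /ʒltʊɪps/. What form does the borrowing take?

θʊʃxʊɪpsɪ

Substitution: /ʒ/ → /θ/, /l/ → /ʃ/, /t/ → /x/, giving /θʃxʊɪps/.
Under (C)(C)V(C), the unsyllabifiable consonants are /θ/, /s/ (at most one coda consonant is licensed; onsets may contain at most 2 consonants).
Epenthesis after each stranded consonant: /θ/ → /θʊ/, /s/ → /sɪ/.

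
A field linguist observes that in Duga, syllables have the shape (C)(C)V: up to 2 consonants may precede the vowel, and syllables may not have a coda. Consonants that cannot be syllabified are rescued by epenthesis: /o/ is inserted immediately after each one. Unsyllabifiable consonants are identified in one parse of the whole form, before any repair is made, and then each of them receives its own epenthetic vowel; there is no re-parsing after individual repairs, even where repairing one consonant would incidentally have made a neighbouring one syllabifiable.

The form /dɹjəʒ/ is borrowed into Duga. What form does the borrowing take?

doɹjəʒo

Under (C)(C)V, the unsyllabifiable consonants are /d/, /ʒ/ (no codas are permitted; onsets may contain at most 2 consonants).
Inserting the epenthetic vowel yields /d/ → /do/, /ʒ/ → /ʒo/.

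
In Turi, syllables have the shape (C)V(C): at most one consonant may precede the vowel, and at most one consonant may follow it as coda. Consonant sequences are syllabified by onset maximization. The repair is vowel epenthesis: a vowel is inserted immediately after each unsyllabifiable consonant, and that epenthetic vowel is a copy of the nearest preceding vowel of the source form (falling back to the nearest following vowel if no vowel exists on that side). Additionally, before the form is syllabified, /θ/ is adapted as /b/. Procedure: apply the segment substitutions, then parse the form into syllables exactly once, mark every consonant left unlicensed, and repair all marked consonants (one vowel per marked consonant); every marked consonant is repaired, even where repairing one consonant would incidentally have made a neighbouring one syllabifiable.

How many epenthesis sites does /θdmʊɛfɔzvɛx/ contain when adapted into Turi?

2

After substitution the input is /bdmʊɛfɔzvɛx/.
The unsyllabifiable consonants are /b/, /d/; each receives one epenthetic vowel.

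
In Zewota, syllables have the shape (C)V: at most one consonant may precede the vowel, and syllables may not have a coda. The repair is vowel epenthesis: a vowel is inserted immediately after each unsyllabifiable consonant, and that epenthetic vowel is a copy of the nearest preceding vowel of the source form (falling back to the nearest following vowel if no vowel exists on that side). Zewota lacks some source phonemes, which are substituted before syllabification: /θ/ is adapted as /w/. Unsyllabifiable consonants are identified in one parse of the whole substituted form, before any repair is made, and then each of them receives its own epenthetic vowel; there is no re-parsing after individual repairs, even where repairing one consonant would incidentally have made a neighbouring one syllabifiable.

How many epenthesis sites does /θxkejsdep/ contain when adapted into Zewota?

5

After substitution the input is /wxkejsdep/.
The unsyllabifiable consonants are /w/, /x/, /j/, /s/, /p/; each receives one epenthetic vowel.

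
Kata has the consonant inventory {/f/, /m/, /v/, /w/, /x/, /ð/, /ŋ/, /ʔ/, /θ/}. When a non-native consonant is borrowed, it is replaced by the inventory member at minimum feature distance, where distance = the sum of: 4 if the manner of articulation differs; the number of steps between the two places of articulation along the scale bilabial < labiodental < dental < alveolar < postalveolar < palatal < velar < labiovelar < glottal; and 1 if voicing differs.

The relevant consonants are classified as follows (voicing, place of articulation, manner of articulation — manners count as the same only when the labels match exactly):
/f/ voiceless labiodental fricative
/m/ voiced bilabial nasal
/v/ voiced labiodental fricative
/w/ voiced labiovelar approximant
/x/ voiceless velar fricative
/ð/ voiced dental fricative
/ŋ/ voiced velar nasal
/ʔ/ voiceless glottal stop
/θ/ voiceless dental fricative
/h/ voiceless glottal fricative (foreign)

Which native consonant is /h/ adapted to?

/x/ is closest: same manner (fricative), place distance 2 (glottal→velar), same voicing; total 2. Next closest is /ʔ/ at distance 4.

x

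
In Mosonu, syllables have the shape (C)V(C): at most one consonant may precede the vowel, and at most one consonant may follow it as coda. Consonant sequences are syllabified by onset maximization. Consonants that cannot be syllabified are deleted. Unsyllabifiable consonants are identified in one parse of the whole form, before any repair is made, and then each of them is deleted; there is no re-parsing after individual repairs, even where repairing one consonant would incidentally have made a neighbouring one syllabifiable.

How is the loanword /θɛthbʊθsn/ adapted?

The consonants /h/, /s/, /n/ cannot be parsed into a legal (C)V(C) syllable (at most one coda consonant is licensed; onsets are limited to one consonant).
Each unlicensed consonant is deleted: /h/, /s/, /n/.

θɛtbʊθ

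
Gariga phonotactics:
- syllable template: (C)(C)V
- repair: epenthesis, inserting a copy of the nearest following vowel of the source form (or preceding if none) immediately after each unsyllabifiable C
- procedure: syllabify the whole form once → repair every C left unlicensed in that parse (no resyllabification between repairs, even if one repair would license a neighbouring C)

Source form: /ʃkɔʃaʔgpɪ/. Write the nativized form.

Syllabifying with onset maximization leaves /ʔ/ stranded (no codas are permitted; onsets may contain at most 2 consonants).
Each unlicensed consonant becomes the onset of a new syllable: /ʔ/ → /ʔɪ/.

ʃkɔʃaʔɪgpɪ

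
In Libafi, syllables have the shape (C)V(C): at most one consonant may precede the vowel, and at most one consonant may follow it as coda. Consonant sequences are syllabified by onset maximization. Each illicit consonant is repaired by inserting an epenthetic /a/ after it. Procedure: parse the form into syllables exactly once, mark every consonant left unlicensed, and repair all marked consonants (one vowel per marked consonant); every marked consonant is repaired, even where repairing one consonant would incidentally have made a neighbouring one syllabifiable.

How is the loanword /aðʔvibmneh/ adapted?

aðʔavibmaneh

Syllabifying with onset maximization leaves /ʔ/, /m/ stranded (at most one coda consonant is licensed; onsets are limited to one consonant).
Each unlicensed consonant becomes the onset of a new syllable: /ʔ/ → /ʔa/, /m/ → /ma/.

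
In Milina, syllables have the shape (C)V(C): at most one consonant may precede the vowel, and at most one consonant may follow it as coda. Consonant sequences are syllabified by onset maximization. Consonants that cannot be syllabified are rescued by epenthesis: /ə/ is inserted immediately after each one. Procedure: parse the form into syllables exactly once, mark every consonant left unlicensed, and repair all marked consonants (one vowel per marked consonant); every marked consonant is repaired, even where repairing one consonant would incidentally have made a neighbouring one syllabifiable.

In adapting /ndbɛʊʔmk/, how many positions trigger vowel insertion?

4

The unsyllabifiable consonants are /n/, /d/, /m/, /k/; each receives one epenthetic vowel.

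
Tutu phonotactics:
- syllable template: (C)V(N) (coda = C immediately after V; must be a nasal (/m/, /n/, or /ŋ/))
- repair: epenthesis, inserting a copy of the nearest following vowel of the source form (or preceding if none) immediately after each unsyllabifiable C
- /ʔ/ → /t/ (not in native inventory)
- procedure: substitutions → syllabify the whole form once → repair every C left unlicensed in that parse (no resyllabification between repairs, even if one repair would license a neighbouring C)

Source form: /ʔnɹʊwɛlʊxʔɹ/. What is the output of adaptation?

tʊnʊɹʊwɛlʊxʊtʊɹʊ

Substitution: /ʔ/ → /t/, giving /tnɹʊwɛlʊxtɹ/.
Syllabifying with onset maximization leaves /t/, /n/, /x/, /t/, /ɹ/ stranded (only a nasal (/m/, /n/, or /ŋ/) is licensed in coda position; onsets are limited to one consonant).
Epenthesis after each stranded consonant: /t/ → /tʊ/, /n/ → /nʊ/, /x/ → /xʊ/, /t/ → /tʊ/, /ɹ/ → /ɹʊ/.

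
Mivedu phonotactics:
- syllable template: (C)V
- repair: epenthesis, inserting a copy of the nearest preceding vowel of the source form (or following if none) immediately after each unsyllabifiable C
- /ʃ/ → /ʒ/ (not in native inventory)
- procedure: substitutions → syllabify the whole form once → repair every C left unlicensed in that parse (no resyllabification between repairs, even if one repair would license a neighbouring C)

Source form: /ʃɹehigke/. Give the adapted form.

Substitution: /ʃ/ → /ʒ/, giving /ʒɹehigke/.
Under (C)V, the unsyllabifiable consonants are /ʒ/, /g/ (no codas are permitted; onsets are limited to one consonant).
Inserting the epenthetic vowel yields /ʒ/ → /ʒe/, /g/ → /gi/.

ʒeɹehigike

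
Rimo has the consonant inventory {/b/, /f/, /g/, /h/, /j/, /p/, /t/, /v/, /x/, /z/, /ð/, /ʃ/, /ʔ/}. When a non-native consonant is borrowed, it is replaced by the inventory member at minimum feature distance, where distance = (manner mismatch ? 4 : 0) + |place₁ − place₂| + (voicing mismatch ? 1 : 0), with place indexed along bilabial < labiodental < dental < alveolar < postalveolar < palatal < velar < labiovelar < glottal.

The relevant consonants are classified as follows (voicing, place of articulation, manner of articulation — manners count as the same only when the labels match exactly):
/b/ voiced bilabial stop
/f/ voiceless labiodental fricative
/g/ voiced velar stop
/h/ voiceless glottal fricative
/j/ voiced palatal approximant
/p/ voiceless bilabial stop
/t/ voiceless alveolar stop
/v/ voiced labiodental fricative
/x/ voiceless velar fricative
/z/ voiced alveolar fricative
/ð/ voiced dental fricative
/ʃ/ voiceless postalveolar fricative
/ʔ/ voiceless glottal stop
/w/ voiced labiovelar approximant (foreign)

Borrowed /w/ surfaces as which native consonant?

/j/ is closest: same manner (approximant), place distance 2 (labiovelar→palatal), same voicing; total 2. Next closest is /g/ at distance 5.

j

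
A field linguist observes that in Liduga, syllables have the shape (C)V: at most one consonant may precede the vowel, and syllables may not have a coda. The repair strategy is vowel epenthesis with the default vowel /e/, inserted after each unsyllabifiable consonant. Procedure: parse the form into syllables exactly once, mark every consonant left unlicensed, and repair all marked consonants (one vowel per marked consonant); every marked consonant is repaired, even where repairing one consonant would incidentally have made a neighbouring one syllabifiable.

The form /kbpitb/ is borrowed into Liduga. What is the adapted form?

kebepitebe

Syllabifying with onset maximization leaves /k/, /b/, /t/, /b/ stranded (no codas are permitted; onsets are limited to one consonant).
Epenthesis after each stranded consonant: /k/ → /ke/, /b/ → /be/, /t/ → /te/, /b/ → /be/.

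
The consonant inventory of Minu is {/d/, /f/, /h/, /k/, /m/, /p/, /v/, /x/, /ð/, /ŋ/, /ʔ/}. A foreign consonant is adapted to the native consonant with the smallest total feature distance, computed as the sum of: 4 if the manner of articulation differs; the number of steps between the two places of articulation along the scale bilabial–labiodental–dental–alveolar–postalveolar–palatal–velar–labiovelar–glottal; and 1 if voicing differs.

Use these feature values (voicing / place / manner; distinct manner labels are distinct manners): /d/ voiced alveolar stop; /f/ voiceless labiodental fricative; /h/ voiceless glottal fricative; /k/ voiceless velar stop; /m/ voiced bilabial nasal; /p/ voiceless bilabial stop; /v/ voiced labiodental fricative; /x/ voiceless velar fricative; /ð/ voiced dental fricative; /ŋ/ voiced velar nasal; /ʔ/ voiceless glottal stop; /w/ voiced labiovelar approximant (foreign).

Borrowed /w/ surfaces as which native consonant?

/ŋ/ is closest: manner differs (approximant→nasal, +4), place distance 1 (labiovelar→velar), same voicing; total 5. Next closest is /h/ at distance 6.

ŋ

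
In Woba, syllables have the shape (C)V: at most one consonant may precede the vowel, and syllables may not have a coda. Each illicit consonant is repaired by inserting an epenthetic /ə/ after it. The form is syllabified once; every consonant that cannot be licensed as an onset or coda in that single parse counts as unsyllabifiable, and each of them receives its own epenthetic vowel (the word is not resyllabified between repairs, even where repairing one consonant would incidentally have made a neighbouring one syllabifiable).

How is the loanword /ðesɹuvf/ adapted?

ðesəɹuvəfə

Under (C)V, the unsyllabifiable consonants are /s/, /v/, /f/ (no codas are permitted; onsets are limited to one consonant).
Inserting the epenthetic vowel yields /s/ → /sə/, /v/ → /və/, /f/ → /fə/.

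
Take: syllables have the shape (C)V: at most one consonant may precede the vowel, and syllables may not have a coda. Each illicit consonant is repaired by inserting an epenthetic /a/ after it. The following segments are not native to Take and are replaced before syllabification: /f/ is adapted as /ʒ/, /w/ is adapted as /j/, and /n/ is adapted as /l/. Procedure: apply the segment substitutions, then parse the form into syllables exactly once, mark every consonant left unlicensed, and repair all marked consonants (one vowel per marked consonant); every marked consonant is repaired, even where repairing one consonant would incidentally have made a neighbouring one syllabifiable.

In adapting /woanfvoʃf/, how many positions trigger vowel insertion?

After substitution the input is /joalʒvoʃʒ/.
The unsyllabifiable consonants are /l/, /ʒ/, /ʃ/, /ʒ/; each receives one epenthetic vowel.

4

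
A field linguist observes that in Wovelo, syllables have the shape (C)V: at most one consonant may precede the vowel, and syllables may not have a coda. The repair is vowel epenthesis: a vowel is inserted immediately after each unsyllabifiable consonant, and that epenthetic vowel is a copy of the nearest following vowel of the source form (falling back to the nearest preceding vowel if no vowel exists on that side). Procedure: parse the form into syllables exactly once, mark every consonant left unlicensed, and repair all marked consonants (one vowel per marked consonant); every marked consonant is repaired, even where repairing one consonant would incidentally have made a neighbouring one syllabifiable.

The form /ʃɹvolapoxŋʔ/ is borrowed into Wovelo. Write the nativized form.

Syllabifying with onset maximization leaves /ʃ/, /ɹ/, /x/, /ŋ/, /ʔ/ stranded (no codas are permitted; onsets are limited to one consonant).
Inserting the epenthetic vowel yields /ʃ/ → /ʃo/, /ɹ/ → /ɹo/, /x/ → /xo/, /ŋ/ → /ŋo/, /ʔ/ → /ʔo/.

ʃoɹovolapoxoŋoʔo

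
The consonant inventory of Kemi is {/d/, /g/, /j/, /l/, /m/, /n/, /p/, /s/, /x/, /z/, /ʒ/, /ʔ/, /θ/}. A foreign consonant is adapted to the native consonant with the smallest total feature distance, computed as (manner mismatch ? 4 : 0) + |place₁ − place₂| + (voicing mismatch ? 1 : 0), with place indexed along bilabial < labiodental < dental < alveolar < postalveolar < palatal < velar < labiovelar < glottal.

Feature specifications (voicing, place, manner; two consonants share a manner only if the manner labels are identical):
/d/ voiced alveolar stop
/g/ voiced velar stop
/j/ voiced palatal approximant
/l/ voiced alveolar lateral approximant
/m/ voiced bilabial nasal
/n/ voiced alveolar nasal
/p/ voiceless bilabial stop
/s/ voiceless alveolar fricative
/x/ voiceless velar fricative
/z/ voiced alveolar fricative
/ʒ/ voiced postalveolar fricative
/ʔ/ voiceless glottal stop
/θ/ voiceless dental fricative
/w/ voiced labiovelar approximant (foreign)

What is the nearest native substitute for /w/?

/j/ is closest: same manner (approximant), place distance 2 (labiovelar→palatal), same voicing; total 2. Next closest is /g/ at distance 5.

j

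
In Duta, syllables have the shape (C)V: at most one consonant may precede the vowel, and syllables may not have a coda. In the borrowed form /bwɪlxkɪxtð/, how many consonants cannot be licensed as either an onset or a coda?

Under (C)V, the unsyllabifiable consonants are /b/, /l/, /x/, /x/, /t/, /ð/ (no codas are permitted; onsets are limited to one consonant).

6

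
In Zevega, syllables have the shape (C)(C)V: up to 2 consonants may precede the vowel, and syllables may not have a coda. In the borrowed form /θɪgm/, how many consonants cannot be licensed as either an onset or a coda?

The consonants /g/, /m/ cannot be parsed into a legal (C)(C)V syllable (no codas are permitted; onsets may contain at most 2 consonants).

2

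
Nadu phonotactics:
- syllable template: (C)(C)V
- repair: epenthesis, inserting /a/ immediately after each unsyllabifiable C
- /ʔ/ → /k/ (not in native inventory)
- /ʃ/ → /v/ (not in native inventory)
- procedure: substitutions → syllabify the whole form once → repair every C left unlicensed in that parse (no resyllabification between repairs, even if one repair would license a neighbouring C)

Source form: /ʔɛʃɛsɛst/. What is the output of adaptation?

Substitution: /ʔ/ → /k/, /ʃ/ → /v/, giving /kɛvɛsɛst/.
Under (C)(C)V, the unsyllabifiable consonants are /s/, /t/ (no codas are permitted; onsets may contain at most 2 consonants).
Each unlicensed consonant becomes the onset of a new syllable: /s/ → /sa/, /t/ → /ta/.

kɛvɛsɛsata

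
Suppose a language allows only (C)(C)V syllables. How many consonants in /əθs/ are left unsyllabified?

2

The consonants /θ/, /s/ cannot be parsed into a legal (C)(C)V syllable (no codas are permitted; onsets may contain at most 2 consonants).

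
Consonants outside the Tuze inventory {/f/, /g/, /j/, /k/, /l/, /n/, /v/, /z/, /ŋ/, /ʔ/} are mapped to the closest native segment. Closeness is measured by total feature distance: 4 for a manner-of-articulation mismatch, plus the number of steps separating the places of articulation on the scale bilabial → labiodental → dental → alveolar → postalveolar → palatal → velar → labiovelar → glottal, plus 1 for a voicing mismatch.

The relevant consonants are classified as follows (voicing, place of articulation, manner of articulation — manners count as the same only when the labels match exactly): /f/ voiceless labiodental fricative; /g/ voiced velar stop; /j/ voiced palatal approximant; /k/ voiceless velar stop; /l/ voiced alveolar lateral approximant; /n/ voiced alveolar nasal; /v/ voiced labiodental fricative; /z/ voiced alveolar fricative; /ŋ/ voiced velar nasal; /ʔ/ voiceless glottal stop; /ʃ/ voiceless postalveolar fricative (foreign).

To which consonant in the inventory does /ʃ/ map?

z

/z/ is closest: same manner (fricative), place distance 1 (postalveolar→alveolar), voicing differs (+1); total 2. Next closest is /f/ at distance 3.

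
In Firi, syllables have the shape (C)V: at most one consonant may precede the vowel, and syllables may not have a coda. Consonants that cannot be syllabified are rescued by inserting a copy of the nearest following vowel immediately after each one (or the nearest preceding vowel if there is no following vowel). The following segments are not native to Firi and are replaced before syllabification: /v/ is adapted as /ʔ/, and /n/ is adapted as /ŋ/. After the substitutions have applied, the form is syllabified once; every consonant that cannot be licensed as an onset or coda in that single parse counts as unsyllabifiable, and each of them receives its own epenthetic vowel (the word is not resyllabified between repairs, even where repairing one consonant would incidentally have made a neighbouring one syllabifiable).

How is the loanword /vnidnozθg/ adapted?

ʔiŋidoŋozoθogo

Substitution: /v/ → /ʔ/, /n/ → /ŋ/, giving /ʔŋidŋozθg/.
Syllabifying with onset maximization leaves /ʔ/, /d/, /z/, /θ/, /g/ stranded (no codas are permitted; onsets are limited to one consonant).
Each unlicensed consonant becomes the onset of a new syllable: /ʔ/ → /ʔi/, /d/ → /do/, /z/ → /zo/, /θ/ → /θo/, /g/ → /go/.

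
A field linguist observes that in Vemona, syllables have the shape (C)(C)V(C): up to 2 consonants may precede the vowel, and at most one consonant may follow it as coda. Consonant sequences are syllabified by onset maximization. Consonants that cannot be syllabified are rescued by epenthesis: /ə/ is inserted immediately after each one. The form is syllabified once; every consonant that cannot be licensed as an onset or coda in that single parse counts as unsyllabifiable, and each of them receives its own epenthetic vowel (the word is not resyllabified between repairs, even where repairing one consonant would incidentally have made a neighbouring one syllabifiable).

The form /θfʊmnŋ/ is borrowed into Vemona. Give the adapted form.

θfʊmnəŋə

Syllabifying with onset maximization leaves /n/, /ŋ/ stranded (at most one coda consonant is licensed; onsets may contain at most 2 consonants).
Inserting the epenthetic vowel yields /n/ → /nə/, /ŋ/ → /ŋə/.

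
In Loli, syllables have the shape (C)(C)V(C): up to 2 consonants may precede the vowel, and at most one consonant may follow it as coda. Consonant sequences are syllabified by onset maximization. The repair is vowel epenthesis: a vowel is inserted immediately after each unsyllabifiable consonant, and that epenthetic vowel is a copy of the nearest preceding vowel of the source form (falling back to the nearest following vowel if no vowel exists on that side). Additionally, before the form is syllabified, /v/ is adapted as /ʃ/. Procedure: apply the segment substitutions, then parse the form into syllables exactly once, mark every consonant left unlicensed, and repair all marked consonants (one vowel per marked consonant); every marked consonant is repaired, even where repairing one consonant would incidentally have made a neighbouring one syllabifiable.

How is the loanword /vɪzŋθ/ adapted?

Substitution: /v/ → /ʃ/, giving /ʃɪzŋθ/.
The consonants /ŋ/, /θ/ cannot be parsed into a legal (C)(C)V(C) syllable (at most one coda consonant is licensed; onsets may contain at most 2 consonants).
Epenthesis after each stranded consonant: /ŋ/ → /ŋɪ/, /θ/ → /θɪ/.

ʃɪzŋɪθɪ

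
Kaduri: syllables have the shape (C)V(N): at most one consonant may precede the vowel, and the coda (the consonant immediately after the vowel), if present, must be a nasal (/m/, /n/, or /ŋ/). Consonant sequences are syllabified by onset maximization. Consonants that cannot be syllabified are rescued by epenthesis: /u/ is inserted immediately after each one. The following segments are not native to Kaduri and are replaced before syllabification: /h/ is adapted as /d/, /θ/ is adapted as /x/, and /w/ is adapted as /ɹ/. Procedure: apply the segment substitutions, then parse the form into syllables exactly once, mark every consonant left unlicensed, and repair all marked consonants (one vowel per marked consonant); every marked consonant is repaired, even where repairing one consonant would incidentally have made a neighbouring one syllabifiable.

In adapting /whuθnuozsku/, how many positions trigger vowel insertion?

4

After substitution the input is /ɹduxnuozsku/.
The unsyllabifiable consonants are /ɹ/, /x/, /z/, /s/; each receives one epenthetic vowel.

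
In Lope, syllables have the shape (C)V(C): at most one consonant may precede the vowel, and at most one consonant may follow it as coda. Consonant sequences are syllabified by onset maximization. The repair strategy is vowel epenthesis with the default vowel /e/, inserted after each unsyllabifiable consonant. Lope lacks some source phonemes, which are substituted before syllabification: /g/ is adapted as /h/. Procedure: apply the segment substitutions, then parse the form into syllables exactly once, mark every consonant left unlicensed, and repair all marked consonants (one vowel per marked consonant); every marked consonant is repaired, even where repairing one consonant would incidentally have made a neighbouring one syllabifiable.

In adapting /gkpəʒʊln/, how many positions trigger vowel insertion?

3

After substitution the input is /hkpəʒʊln/.
The unsyllabifiable consonants are /h/, /k/, /n/; each receives one epenthetic vowel.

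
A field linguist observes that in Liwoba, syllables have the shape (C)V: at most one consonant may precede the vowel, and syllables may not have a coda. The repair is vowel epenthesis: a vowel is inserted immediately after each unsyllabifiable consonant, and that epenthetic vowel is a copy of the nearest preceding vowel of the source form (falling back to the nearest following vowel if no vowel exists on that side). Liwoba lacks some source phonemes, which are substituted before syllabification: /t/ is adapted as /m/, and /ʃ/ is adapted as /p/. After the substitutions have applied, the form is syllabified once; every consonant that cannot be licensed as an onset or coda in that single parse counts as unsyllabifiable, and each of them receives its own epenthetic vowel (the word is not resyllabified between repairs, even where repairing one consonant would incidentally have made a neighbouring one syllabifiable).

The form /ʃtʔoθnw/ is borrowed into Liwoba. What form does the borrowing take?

pomoʔoθonowo

Substitution: /ʃ/ → /p/, /t/ → /m/, giving /pmʔoθnw/.
Syllabifying with onset maximization leaves /p/, /m/, /θ/, /n/, /w/ stranded (no codas are permitted; onsets are limited to one consonant).
Each unlicensed consonant becomes the onset of a new syllable: /p/ → /po/, /m/ → /mo/, /θ/ → /θo/, /n/ → /no/, /w/ → /wo/.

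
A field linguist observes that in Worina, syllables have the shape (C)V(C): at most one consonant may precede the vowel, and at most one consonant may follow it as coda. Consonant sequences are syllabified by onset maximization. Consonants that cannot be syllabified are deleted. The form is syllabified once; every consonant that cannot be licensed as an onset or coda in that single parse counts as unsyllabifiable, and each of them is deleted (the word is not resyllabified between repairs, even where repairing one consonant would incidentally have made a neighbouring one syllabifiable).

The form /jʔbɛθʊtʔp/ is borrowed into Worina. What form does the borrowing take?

bɛθʊt

Under (C)V(C), the unsyllabifiable consonants are /j/, /ʔ/, /ʔ/, /p/ (at most one coda consonant is licensed; onsets are limited to one consonant).
Deleting the stranded consonants removes /j/, /ʔ/, /ʔ/, /p/.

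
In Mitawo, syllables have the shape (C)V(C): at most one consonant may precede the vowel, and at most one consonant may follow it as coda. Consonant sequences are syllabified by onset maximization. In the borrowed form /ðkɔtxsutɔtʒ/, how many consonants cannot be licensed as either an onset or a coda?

Syllabifying with onset maximization leaves /ð/, /x/, /ʒ/ stranded (at most one coda consonant is licensed; onsets are limited to one consonant).

3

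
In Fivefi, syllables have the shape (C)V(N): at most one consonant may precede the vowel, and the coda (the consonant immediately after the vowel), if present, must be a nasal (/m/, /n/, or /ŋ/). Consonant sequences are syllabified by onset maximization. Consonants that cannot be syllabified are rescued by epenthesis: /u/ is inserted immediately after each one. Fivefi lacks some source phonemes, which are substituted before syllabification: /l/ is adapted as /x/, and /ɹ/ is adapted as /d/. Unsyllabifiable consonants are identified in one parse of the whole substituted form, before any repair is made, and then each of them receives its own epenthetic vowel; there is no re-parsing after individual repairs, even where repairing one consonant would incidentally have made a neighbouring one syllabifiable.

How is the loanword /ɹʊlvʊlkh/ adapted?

Substitution: /ɹ/ → /d/, /l/ → /x/, giving /dʊxvʊxkh/.
Syllabifying with onset maximization leaves /x/, /x/, /k/, /h/ stranded (only a nasal (/m/, /n/, or /ŋ/) is licensed in coda position; onsets are limited to one consonant).
Epenthesis after each stranded consonant: /x/ → /xu/, /x/ → /xu/, /k/ → /ku/, /h/ → /hu/.

dʊxuvʊxukuhu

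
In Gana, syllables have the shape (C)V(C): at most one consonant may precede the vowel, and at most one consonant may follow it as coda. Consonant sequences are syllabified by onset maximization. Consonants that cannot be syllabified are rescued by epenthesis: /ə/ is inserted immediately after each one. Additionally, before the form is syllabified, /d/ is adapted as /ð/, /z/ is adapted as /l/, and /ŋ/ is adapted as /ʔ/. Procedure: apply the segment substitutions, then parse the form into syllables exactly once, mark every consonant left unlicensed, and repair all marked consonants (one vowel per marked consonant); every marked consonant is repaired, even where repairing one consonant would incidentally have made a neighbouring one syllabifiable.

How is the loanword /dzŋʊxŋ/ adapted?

ðələʔʊxʔə

Substitution: /d/ → /ð/, /z/ → /l/, /ŋ/ → /ʔ/, giving /ðlʔʊxʔ/.
Syllabifying with onset maximization leaves /ð/, /l/, /ʔ/ stranded (at most one coda consonant is licensed; onsets are limited to one consonant).
Inserting the epenthetic vowel yields /ð/ → /ðə/, /l/ → /lə/, /ʔ/ → /ʔə/.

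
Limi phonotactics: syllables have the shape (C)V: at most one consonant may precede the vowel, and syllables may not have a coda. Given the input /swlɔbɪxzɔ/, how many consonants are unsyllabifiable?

Under (C)V, the unsyllabifiable consonants are /s/, /w/, /x/ (no codas are permitted; onsets are limited to one consonant).

3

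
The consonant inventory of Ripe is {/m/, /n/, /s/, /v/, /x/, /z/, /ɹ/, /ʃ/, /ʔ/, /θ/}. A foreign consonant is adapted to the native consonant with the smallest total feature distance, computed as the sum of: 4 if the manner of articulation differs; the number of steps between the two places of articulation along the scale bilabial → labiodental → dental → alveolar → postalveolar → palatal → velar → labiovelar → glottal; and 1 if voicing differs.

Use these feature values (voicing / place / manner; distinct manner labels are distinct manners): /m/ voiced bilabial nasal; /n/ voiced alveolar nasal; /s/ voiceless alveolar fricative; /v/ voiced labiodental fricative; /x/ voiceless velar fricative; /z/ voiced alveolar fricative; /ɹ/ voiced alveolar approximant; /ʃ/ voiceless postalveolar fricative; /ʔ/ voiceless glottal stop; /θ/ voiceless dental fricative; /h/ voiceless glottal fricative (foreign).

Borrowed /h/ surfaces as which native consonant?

/x/ is closest: same manner (fricative), place distance 2 (glottal→velar), same voicing; total 2. Next closest is /ʃ/ at distance 4.

x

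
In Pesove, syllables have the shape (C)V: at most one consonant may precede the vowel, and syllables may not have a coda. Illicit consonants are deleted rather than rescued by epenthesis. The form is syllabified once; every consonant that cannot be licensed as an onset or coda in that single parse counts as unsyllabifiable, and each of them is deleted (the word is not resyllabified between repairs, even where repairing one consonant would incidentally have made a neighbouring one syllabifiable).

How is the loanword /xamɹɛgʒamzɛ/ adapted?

Syllabifying with onset maximization leaves /m/, /g/, /m/ stranded (no codas are permitted; onsets are limited to one consonant).
Deletion applies to /m/, /g/, /m/.

xaɹɛʒazɛ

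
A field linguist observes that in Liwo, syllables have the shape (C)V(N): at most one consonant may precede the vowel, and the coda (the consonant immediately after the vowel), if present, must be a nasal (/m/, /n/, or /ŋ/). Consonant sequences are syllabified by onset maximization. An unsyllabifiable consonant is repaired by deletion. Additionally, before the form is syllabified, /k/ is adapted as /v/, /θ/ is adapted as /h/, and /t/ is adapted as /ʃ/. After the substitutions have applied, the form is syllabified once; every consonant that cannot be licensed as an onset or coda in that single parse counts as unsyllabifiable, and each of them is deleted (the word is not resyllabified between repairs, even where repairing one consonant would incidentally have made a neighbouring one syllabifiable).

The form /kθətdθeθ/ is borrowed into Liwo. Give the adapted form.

Substitution: /k/ → /v/, /θ/ → /h/, /t/ → /ʃ/, giving /vhəʃdheh/.
Syllabifying with onset maximization leaves /v/, /ʃ/, /d/, /h/ stranded (only a nasal (/m/, /n/, or /ŋ/) is licensed in coda position; onsets are limited to one consonant).
Deletion applies to /v/, /ʃ/, /d/, /h/.

həhe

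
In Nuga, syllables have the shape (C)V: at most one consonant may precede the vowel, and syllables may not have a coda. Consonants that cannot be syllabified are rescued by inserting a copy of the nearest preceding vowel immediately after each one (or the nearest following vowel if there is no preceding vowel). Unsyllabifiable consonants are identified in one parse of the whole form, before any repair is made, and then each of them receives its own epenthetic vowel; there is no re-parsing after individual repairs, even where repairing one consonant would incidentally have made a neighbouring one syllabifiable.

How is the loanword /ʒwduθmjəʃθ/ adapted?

The consonants /ʒ/, /w/, /θ/, /m/, /ʃ/, /θ/ cannot be parsed into a legal (C)V syllable (no codas are permitted; onsets are limited to one consonant).
Each unlicensed consonant becomes the onset of a new syllable: /ʒ/ → /ʒu/, /w/ → /wu/, /θ/ → /θu/, /m/ → /mu/, /ʃ/ → /ʃə/, /θ/ → /θə/.

ʒuwuduθumujəʃəθə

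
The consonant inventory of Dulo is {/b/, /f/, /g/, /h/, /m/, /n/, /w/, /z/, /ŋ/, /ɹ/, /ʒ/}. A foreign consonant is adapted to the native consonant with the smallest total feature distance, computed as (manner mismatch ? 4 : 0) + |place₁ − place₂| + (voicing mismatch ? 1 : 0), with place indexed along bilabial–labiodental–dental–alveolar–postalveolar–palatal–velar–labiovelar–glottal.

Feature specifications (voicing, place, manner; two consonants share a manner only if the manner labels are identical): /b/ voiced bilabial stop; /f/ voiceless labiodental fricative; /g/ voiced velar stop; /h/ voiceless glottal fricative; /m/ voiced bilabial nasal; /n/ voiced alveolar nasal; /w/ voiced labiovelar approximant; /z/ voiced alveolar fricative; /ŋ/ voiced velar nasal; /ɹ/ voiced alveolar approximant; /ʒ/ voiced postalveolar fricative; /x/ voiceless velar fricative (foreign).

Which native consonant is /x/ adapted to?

/h/ is closest: same manner (fricative), place distance 2 (velar→glottal), same voicing; total 2. Next closest is /ʒ/ at distance 3.

h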